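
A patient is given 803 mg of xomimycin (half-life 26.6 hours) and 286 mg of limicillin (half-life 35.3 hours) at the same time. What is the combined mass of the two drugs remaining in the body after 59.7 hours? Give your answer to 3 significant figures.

xomimycin: 803 × (1/2)^(59.7/26.6) = 803 × (1/2)^2.2444 ≈ 169.47 mg.
limicillin: 286 × (1/2)^(59.7/35.3) = 286 × (1/2)^1.6912 ≈ 88.564 mg.
Total = 169.47 + 88.564 ≈ 258.04 mg.

258 mg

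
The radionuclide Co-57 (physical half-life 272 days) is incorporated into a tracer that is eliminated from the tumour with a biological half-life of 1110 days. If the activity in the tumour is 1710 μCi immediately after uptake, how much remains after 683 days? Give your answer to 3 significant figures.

196 μCi

1/t_eff = 1/t_phys + 1/t_biol = 1/272 + 1/1110 = 0.0045774 per day.
t_eff = 272 × 1110 / (272 + 1110) ≈ 218.47 days.
Remaining = 1710 × (1/2)^(683/218.47) = 1710 × (1/2)^3.1263 ≈ 195.83 μCi.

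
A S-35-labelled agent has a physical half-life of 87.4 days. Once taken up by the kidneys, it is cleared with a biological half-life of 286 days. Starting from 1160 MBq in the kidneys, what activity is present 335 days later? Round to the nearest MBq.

36 MBq

1/t_eff = 1/t_phys + 1/t_biol = 1/87.4 + 1/286 = 0.014938 per day.
t_eff = 87.4 × 286 / (87.4 + 286) ≈ 66.943 days.
Remaining = 1160 × (1/2)^(335/66.943) = 1160 × (1/2)^5.0043 ≈ 36.143 MBq.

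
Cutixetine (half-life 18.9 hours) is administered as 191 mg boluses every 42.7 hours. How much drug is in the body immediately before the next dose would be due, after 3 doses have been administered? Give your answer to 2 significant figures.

The 3 doses were given 128.1, 85.4, 42.7 hours ago.
Total = 191·(1/2)^(128.1/18.9) + 191·(1/2)^(85.4/18.9) + 191·(1/2)^(42.7/18.9)
      = 1.7407 + 8.3334 + 39.896 ≈ 49.97 mg.

50 mg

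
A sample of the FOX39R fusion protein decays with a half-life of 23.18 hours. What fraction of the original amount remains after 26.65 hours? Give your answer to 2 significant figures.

0.45

n = 26.65/23.18 ≈ 1.1497 half-lives.
Fraction remaining = (1/2)^1.1497 ≈ 0.45072.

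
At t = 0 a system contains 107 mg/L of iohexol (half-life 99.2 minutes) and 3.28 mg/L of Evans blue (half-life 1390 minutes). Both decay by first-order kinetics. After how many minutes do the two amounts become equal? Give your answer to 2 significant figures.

540 minutes

Set 107·(1/2)^(t/99.2) = 3.28·(1/2)^(t/1390).
Taking log₂: log₂(107/3.28) = t·(1/99.2 − 1/1390).
log₂(32.622) = 5.0278; 1/99.2 − 1/1390 = 0.0093612.
t = 5.0278 / 0.0093612 ≈ 537.08 minutes.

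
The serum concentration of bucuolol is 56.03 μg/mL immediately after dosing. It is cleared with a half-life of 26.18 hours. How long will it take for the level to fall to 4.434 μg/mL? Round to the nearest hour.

Fraction remaining = 4.434/56.03 ≈ 0.079136.
n = log₂(56.03/4.434) = ln(12.636)/ln 2 ≈ 3.6595 half-lives.
t = n × t½ = 3.6595 × 26.18 ≈ 95.806 hours.

96 hours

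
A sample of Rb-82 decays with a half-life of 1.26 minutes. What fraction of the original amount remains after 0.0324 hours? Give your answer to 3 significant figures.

0.0324 hours = 1.944 minutes.
n = 1.944/1.26 ≈ 1.5429 half-lives.
Fraction remaining = (1/2)^1.5429 ≈ 0.34321.

0.343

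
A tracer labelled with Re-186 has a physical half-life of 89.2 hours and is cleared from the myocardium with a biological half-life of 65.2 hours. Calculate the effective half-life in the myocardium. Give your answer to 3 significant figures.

1/t_eff = 1/t_phys + 1/t_biol = 1/89.2 + 1/65.2 = 0.026548 per hour.
t_eff = 89.2 × 65.2 / (89.2 + 65.2) ≈ 37.667 hours.

37.7 hours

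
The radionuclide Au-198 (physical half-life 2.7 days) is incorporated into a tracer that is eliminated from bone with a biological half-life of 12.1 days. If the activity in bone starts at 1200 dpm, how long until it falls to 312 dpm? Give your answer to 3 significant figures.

4.29 days

1/t_eff = 1/t_phys + 1/t_biol = 1/2.7 + 1/12.1 = 0.45301 per day.
t_eff = 2.7 × 12.1 / (2.7 + 12.1) ≈ 2.2074 days.
n = log₂(1200/312) ≈ 1.9434; t = 1.9434 × 2.2074 ≈ 4.29 days.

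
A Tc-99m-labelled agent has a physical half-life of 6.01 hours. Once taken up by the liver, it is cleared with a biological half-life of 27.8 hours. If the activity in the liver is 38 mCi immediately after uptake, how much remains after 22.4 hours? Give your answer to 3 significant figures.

1.64 mCi

1/t_eff = 1/t_phys + 1/t_biol = 1/6.01 + 1/27.8 = 0.20236 per hour.
t_eff = 6.01 × 27.8 / (6.01 + 27.8) ≈ 4.9417 hours.
Remaining = 38 × (1/2)^(22.4/4.9417) = 38 × (1/2)^4.5329 ≈ 1.6415 mCi.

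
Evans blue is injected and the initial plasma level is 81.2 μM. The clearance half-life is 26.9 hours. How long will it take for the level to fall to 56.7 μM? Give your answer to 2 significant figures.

14 hours

Fraction remaining = 56.7/81.2 ≈ 0.69828.
n = log₂(81.2/56.7) = ln(1.4321)/ln 2 ≈ 0.51813 half-lives.
t = n × t½ = 0.51813 × 26.9 ≈ 13.938 hours.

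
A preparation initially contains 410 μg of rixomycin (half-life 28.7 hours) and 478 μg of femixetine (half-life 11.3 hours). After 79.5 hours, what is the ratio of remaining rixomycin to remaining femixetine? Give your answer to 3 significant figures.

rixomycin: 410 × (1/2)^(79.5/28.7) = 410 × (1/2)^2.77 ≈ 60.106 μg.
femixetine: 478 × (1/2)^(79.5/11.3) = 478 × (1/2)^7.0354 ≈ 3.6439 μg.
Ratio ≈ 60.106 / 3.6439 ≈ 16.495.

16.5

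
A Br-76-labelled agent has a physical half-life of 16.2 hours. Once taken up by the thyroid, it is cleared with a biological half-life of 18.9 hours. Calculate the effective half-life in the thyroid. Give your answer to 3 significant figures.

1/t_eff = 1/t_phys + 1/t_biol = 1/16.2 + 1/18.9 = 0.11464 per hour.
t_eff = 16.2 × 18.9 / (16.2 + 18.9) ≈ 8.7231 hours.

8.72 hours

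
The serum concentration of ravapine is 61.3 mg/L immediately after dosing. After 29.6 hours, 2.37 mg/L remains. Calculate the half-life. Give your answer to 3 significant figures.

6.31 hours

A/A₀ = 2.37/61.3 ≈ 0.038662.
n = log₂(25.865) ≈ 4.6929 half-lives elapsed in 29.6 hours.
t½ = 29.6/4.6929 ≈ 6.3074 hours.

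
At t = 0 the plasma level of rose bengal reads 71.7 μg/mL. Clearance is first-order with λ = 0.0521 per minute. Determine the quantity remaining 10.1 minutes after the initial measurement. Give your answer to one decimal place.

42.4 μg/mL

t½ = ln 2 / λ = 0.69315 / 0.0521 ≈ 13.304 minutes.
Number of half-lives: n = 10.1/13.304 ≈ 0.75916.
Remaining = 71.7 × (1/2)^0.75916 = 71.7 × 0.59084 ≈ 42.363 μg/mL.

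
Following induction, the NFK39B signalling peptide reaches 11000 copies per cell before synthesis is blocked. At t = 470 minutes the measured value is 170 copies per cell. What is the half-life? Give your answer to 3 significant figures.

A/A₀ = 170/11000 ≈ 0.015455.
n = log₂(64.706) ≈ 6.0158 half-lives elapsed in 470 minutes.
t½ = 470/6.0158 ≈ 78.127 minutes.

78.1 minutes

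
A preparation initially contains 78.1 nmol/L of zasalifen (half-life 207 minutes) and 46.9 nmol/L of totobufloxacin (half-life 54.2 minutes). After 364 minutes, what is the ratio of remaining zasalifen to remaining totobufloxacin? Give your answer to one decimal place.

zasalifen: 78.1 × (1/2)^(364/207) = 78.1 × (1/2)^1.7585 ≈ 23.084 nmol/L.
totobufloxacin: 46.9 × (1/2)^(364/54.2) = 46.9 × (1/2)^6.7159 ≈ 0.44616 nmol/L.
Ratio ≈ 23.084 / 0.44616 ≈ 51.738.

51.7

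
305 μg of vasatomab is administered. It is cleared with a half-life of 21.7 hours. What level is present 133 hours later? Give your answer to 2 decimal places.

4.36 μg

Number of half-lives: n = 133/21.7 ≈ 6.129.
Remaining = 305 × (1/2)^6.129 = 305 × 0.014288 ≈ 4.3579 μg.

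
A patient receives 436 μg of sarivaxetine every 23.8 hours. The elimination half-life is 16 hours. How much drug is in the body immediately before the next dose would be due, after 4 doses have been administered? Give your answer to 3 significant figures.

The 4 doses were given 95.2, 71.4, 47.6, 23.8 hours ago.
Total = 436·(1/2)^(95.2/16) + 436·(1/2)^(71.4/16) + 436·(1/2)^(47.6/16) + 436·(1/2)^(23.8/16)
      = 7.0527 + 19.776 + 55.453 + 155.49 ≈ 237.77 μg.

238 μg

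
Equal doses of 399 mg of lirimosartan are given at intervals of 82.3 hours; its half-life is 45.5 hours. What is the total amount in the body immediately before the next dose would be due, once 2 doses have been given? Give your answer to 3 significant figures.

The 2 doses were given 164.6, 82.3 hours ago.
Total = 399·(1/2)^(164.6/45.5) + 399·(1/2)^(82.3/45.5)
      = 32.507 + 113.89 ≈ 146.39 mg.

146 mg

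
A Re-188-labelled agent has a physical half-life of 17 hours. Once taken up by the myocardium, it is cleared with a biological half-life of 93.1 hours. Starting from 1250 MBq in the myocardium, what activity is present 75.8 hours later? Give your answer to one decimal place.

32.3 MBq

1/t_eff = 1/t_phys + 1/t_biol = 1/17 + 1/93.1 = 0.069565 per hour.
t_eff = 17 × 93.1 / (17 + 93.1) ≈ 14.375 hours.
Remaining = 1250 × (1/2)^(75.8/14.375) = 1250 × (1/2)^5.273 ≈ 32.328 MBq.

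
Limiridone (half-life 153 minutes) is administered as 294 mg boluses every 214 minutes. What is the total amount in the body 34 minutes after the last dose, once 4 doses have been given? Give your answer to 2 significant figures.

400 mg

The 4 doses were given 676, 462, 248, 34 minutes ago.
Total = 294·(1/2)^(676/153) + 294·(1/2)^(462/153) + 294·(1/2)^(248/153) + 294·(1/2)^(34/153)
      = 13.75 + 36.254 + 95.588 + 252.03 ≈ 397.62 mg.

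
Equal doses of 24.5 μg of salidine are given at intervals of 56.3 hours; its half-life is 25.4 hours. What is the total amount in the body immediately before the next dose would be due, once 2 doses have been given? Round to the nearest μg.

The 2 doses were given 112.6, 56.3 hours ago.
Total = 24.5·(1/2)^(112.6/25.4) + 24.5·(1/2)^(56.3/25.4)
      = 1.1342 + 5.2714 ≈ 6.4055 μg.

6 μg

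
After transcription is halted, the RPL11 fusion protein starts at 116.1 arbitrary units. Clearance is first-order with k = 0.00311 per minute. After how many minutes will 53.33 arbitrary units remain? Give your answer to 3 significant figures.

250 minutes

t½ = ln 2 / k = 0.69315 / 0.00311 ≈ 222.88 minutes.
Fraction remaining = 53.33/116.1 ≈ 0.45935.
n = log₂(116.1/53.33) = ln(2.177)/ln 2 ≈ 1.1223 half-lives.
t = n × t½ = 1.1223 × 222.88 ≈ 250.15 minutes.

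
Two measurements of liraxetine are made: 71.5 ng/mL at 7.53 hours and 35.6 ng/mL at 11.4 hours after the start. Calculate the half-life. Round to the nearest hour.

4 hours

Over Δt = 11.4 − 7.53 = 3.87 hours, the level fell by a factor of 71.5/35.6 ≈ 2.0084.
n = log₂(2.0084) ≈ 1.0061 half-lives, so t½ = 3.87/1.0061 ≈ 3.8467 hours.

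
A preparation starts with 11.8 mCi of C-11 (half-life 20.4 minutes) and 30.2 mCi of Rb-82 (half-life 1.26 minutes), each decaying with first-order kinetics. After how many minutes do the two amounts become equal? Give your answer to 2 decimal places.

Set 11.8·(1/2)^(t/20.4) = 30.2·(1/2)^(t/1.26).
Taking log₂: log₂(11.8/30.2) = t·(1/20.4 − 1/1.26).
log₂(0.39073) = -1.3558; 1/20.4 − 1/1.26 = -0.74463.
t = -1.3558 / -0.74463 ≈ 1.8207 minutes.

1.82 minutes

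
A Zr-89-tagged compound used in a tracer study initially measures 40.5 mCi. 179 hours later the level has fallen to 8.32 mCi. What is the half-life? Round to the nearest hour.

78 hours

A/A₀ = 8.32/40.5 ≈ 0.20543.
n = log₂(4.8678) ≈ 2.2833 half-lives elapsed in 179 hours.
t½ = 179/2.2833 ≈ 78.396 hours.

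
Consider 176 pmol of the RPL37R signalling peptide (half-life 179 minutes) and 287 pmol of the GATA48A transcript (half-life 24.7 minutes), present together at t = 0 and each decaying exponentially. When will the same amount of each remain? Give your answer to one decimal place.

20.2 minutes

Set 176·(1/2)^(t/179) = 287·(1/2)^(t/24.7).
Taking log₂: log₂(176/287) = t·(1/179 − 1/24.7).
log₂(0.61324) = -0.70548; 1/179 − 1/24.7 = -0.034899.
t = -0.70548 / -0.034899 ≈ 20.215 minutes.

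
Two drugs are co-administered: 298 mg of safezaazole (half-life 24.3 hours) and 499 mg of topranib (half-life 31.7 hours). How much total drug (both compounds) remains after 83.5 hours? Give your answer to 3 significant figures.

108 mg

safezaazole: 298 × (1/2)^(83.5/24.3) = 298 × (1/2)^3.4362 ≈ 27.53 mg.
topranib: 499 × (1/2)^(83.5/31.7) = 499 × (1/2)^2.6341 ≈ 80.383 mg.
Total = 27.53 + 80.383 ≈ 107.91 mg.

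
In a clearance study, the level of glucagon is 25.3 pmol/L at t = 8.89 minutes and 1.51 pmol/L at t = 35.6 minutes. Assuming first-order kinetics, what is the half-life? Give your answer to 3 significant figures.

6.57 minutes

Over Δt = 35.6 − 8.89 = 26.71 minutes, the level fell by a factor of 25.3/1.51 ≈ 16.755.
n = log₂(16.755) ≈ 4.0665 half-lives, so t½ = 26.71/4.0665 ≈ 6.5683 minutes.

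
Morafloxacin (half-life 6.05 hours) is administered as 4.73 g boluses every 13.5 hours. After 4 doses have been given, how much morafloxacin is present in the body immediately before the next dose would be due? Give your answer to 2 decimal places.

The 4 doses were given 54, 40.5, 27, 13.5 hours ago.
Total = 4.73·(1/2)^(54/6.05) + 4.73·(1/2)^(40.5/6.05) + 4.73·(1/2)^(27/6.05) + 4.73·(1/2)^(13.5/6.05)
      = 0.0097271 + 0.045677 + 0.2145 + 1.0073 ≈ 1.2772 g.

1.28 g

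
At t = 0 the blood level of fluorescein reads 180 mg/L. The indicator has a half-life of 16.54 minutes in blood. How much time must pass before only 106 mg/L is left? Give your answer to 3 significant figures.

Fraction remaining = 106/180 ≈ 0.58889.
n = log₂(180/106) = ln(1.6981)/ln 2 ≈ 0.76393 half-lives.
t = n × t½ = 0.76393 × 16.54 ≈ 12.635 minutes.

12.6 minutes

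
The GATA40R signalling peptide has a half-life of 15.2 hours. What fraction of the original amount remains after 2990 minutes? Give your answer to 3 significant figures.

0.103

2990 minutes = 49.8333 hours.
n = 49.8333/15.2 ≈ 3.2785 half-lives.
Fraction remaining = (1/2)^3.2785 ≈ 0.10306.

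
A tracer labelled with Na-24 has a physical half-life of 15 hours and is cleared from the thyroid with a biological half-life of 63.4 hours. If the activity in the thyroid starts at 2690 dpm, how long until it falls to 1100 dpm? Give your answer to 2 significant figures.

16 hours

1/t_eff = 1/t_phys + 1/t_biol = 1/15 + 1/63.4 = 0.08244 per hour.
t_eff = 15 × 63.4 / (15 + 63.4) ≈ 12.13 hours.
n = log₂(2690/1100) ≈ 1.2901; t = 1.2901 × 12.13 ≈ 15.649 hours.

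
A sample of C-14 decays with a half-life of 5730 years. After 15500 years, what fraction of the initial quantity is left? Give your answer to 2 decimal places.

0.15

n = 15500/5730 ≈ 2.7051 half-lives.
Fraction remaining = (1/2)^2.7051 ≈ 0.15335.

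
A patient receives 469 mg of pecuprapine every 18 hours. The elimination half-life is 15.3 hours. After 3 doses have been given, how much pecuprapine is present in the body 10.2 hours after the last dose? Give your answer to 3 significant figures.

The 3 doses were given 46.2, 28.2, 10.2 hours ago.
Total = 469·(1/2)^(46.2/15.3) + 469·(1/2)^(28.2/15.3) + 469·(1/2)^(10.2/15.3)
      = 57.834 + 130.72 + 295.45 ≈ 484 mg.

484 mg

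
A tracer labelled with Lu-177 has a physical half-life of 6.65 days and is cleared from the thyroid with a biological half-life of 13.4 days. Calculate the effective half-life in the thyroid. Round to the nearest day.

4 days

1/t_eff = 1/t_phys + 1/t_biol = 1/6.65 + 1/13.4 = 0.225 per day.
t_eff = 6.65 × 13.4 / (6.65 + 13.4) ≈ 4.4444 days.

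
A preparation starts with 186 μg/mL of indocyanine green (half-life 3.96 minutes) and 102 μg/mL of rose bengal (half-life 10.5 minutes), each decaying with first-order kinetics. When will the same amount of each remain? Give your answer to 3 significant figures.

Set 186·(1/2)^(t/3.96) = 102·(1/2)^(t/10.5).
Taking log₂: log₂(186/102) = t·(1/3.96 − 1/10.5).
log₂(1.8235) = 0.86673; 1/3.96 − 1/10.5 = 0.15729.
t = 0.86673 / 0.15729 ≈ 5.5105 minutes.

5.51 minutes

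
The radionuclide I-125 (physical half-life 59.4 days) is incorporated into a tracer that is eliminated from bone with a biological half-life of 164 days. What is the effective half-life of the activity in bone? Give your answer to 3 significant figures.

1/t_eff = 1/t_phys + 1/t_biol = 1/59.4 + 1/164 = 0.022933 per day.
t_eff = 59.4 × 164 / (59.4 + 164) ≈ 43.606 days.

43.6 days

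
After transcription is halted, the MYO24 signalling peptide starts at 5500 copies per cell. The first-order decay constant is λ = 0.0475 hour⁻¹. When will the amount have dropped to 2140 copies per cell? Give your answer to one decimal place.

t½ = ln 2 / λ = 0.69315 / 0.0475 ≈ 14.593 hours.
Fraction remaining = 2140/5500 ≈ 0.38909.
n = log₂(5500/2140) = ln(2.5701)/ln 2 ≈ 1.3618 half-lives.
t = n × t½ = 1.3618 × 14.593 ≈ 19.872 hours.

19.9 hours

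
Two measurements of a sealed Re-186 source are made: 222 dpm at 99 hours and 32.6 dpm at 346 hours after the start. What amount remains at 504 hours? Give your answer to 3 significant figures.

9.56 dpm

Over Δt = 346 − 99 = 247 hours, the level fell by a factor of 222/32.6 ≈ 6.8098.
n = log₂(6.8098) ≈ 2.7676 half-lives, so t½ = 247/2.7676 ≈ 89.246 hours.
From t = 346 to t = 504: 32.6 × (1/2)^((504−346)/89.246) ≈ 9.5561 dpm.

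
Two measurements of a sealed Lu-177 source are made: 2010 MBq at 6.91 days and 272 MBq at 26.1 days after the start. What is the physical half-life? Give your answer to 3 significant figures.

6.65 days

Over Δt = 26.1 − 6.91 = 19.19 days, the level fell by a factor of 2010/272 ≈ 7.3897.
n = log₂(7.3897) ≈ 2.8855 half-lives, so t½ = 19.19/2.8855 ≈ 6.6505 days.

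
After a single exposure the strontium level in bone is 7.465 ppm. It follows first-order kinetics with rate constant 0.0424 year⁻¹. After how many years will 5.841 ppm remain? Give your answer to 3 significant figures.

5.79 years

t½ = ln 2 / λ = 0.69315 / 0.0424 ≈ 16.348 years.
Fraction remaining = 5.841/7.465 ≈ 0.78245.
n = log₂(7.465/5.841) = ln(1.278)/ln 2 ≈ 0.35393 half-lives.
t = n × t½ = 0.35393 × 16.348 ≈ 5.7859 years.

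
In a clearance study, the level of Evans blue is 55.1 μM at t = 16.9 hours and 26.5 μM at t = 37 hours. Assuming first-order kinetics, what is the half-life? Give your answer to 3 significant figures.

19.0 hours

Over Δt = 37 − 16.9 = 20.1 hours, the level fell by a factor of 55.1/26.5 ≈ 2.0792.
n = log₂(2.0792) ≈ 1.0561 half-lives, so t½ = 20.1/1.0561 ≈ 19.033 hours.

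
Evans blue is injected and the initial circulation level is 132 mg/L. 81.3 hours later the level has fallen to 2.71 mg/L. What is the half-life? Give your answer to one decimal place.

A/A₀ = 2.71/132 ≈ 0.02053.
n = log₂(48.708) ≈ 5.6061 half-lives elapsed in 81.3 hours.
t½ = 81.3/5.6061 ≈ 14.502 hours.

14.5 hours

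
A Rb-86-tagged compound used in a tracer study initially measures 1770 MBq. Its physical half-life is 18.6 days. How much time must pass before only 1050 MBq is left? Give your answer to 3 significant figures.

Fraction remaining = 1050/1770 ≈ 0.59322.
n = log₂(1770/1050) = ln(1.6857)/ln 2 ≈ 0.75336 half-lives.
t = n × t½ = 0.75336 × 18.6 ≈ 14.012 days.

14.0 days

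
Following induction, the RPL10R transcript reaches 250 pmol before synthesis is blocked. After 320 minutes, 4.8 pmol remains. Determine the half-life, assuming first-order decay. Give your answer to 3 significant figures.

56.1 minutes

A/A₀ = 4.8/250 ≈ 0.0192.
n = log₂(52.083) ≈ 5.7027 half-lives elapsed in 320 minutes.
t½ = 320/5.7027 ≈ 56.113 minutes.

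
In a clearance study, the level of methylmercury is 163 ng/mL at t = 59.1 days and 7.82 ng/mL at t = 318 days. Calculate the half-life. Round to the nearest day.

Over Δt = 318 − 59.1 = 258.9 days, the level fell by a factor of 163/7.82 ≈ 20.844.
n = log₂(20.844) ≈ 4.3816 half-lives, so t½ = 258.9/4.3816 ≈ 59.089 days.

59 days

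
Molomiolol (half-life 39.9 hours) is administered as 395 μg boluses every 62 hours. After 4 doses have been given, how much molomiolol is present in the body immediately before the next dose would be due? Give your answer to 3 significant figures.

201 μg

The 4 doses were given 248, 186, 124, 62 hours ago.
Total = 395·(1/2)^(248/39.9) + 395·(1/2)^(186/39.9) + 395·(1/2)^(124/39.9) + 395·(1/2)^(62/39.9)
      = 5.3154 + 15.606 + 45.821 + 134.53 ≈ 201.28 μg.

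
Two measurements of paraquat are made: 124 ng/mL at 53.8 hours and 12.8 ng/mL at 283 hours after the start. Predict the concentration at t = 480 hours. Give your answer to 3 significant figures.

1.82 ng/mL

Over Δt = 283 − 53.8 = 229.2 hours, the level fell by a factor of 124/12.8 ≈ 9.6875.
n = log₂(9.6875) ≈ 3.2761 half-lives, so t½ = 229.2/3.2761 ≈ 69.961 hours.
From t = 283 to t = 480: 12.8 × (1/2)^((480−283)/69.961) ≈ 1.8178 ng/mL.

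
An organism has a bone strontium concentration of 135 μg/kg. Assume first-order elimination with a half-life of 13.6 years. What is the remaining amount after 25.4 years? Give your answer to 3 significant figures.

37.0 μg/kg

Number of half-lives: n = 25.4/13.6 ≈ 1.8676.
Remaining = 135 × (1/2)^1.8676 = 135 × 0.27402 ≈ 36.993 μg/kg.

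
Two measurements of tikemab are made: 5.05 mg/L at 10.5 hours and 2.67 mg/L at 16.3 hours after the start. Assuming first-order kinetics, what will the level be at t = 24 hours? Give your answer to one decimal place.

Over Δt = 16.3 − 10.5 = 5.8 hours, the level fell by a factor of 5.05/2.67 ≈ 1.8914.
n = log₂(1.8914) ≈ 0.91944 half-lives, so t½ = 5.8/0.91944 ≈ 6.3082 hours.
From t = 16.3 to t = 24: 2.67 × (1/2)^((24−16.3)/6.3082) ≈ 1.1457 mg/L.

1.1 mg/L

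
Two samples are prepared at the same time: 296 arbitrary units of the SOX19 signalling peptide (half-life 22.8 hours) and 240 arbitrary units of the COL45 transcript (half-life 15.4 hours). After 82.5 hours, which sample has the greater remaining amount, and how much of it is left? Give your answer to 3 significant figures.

SOX19 signalling peptide: 296 × (1/2)^3.6184 ≈ 24.101 arbitrary units.
COL45 transcript: 240 × (1/2)^5.3571 ≈ 5.8553 arbitrary units.
SOX19 signalling peptide has more remaining, at ≈ 24.101 arbitrary units.

SOX19 signalling peptide, 24.1 arbitrary units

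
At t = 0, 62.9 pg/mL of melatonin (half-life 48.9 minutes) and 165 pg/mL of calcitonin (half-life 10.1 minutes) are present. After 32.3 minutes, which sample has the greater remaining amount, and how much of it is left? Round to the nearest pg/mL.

melatonin, 40 pg/mL

melatonin: 62.9 × (1/2)^0.66053 ≈ 39.793 pg/mL.
calcitonin: 165 × (1/2)^3.198 ≈ 17.98 pg/mL.
Melatonin has more remaining, at ≈ 39.793 pg/mL.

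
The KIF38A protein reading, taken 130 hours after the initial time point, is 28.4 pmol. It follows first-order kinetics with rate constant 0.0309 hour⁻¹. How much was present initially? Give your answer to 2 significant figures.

1600 pmol

t½ = ln 2 / k = 0.69315 / 0.0309 ≈ 22.432 hours.
Number of half-lives elapsed: n = 130/22.432 ≈ 5.7953.
A₀ = A × 2^n = 28.4 × 2^5.7953 = 28.4 × 55.534 ≈ 1577.2 pmol.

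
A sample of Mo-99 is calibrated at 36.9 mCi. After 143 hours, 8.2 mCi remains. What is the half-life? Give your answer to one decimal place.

A/A₀ = 8.2/36.9 ≈ 0.22222.
n = log₂(4.5) ≈ 2.1699 half-lives elapsed in 143 hours.
t½ = 143/2.1699 ≈ 65.901 hours.

65.9 hours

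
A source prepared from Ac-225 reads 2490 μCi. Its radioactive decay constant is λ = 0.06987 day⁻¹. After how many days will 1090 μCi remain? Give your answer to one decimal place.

t½ = ln 2 / λ = 0.69315 / 0.06987 ≈ 9.9205 days.
Fraction remaining = 1090/2490 ≈ 0.43775.
n = log₂(2490/1090) = ln(2.2844)/ln 2 ≈ 1.1918 half-lives.
t = n × t½ = 1.1918 × 9.9205 ≈ 11.823 days.

11.8 days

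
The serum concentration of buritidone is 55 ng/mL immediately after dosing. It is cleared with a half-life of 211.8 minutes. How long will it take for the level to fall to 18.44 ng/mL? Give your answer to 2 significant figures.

330 minutes

Fraction remaining = 18.44/55 ≈ 0.33527.
n = log₂(55/18.44) = ln(2.9826)/ln 2 ≈ 1.5766 half-lives.
t = n × t½ = 1.5766 × 211.8 ≈ 333.92 minutes.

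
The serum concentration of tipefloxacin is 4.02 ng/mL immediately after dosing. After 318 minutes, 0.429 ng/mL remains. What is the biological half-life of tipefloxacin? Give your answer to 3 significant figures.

A/A₀ = 0.429/4.02 ≈ 0.10672.
n = log₂(9.3706) ≈ 3.2281 half-lives elapsed in 318 minutes.
t½ = 318/3.2281 ≈ 98.509 minutes.

98.5 minutes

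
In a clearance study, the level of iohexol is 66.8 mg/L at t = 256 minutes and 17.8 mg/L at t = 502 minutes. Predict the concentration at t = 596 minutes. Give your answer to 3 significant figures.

10.7 mg/L

Over Δt = 502 − 256 = 246 minutes, the level fell by a factor of 66.8/17.8 ≈ 3.7528.
n = log₂(3.7528) ≈ 1.908 half-lives, so t½ = 246/1.908 ≈ 128.93 minutes.
From t = 502 to t = 596: 17.8 × (1/2)^((596−502)/128.93) ≈ 10.739 mg/L.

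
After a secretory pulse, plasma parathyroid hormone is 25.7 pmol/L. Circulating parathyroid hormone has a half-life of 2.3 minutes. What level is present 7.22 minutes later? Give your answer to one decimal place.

2.9 pmol/L

Number of half-lives: n = 7.22/2.3 ≈ 3.1391.
Remaining = 25.7 × (1/2)^3.1391 = 25.7 × 0.11351 ≈ 2.9172 pmol/L.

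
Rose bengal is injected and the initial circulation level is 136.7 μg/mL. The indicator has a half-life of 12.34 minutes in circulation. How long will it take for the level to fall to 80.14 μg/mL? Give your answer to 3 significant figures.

Fraction remaining = 80.14/136.7 ≈ 0.58625.
n = log₂(136.7/80.14) = ln(1.7058)/ln 2 ≈ 0.77042 half-lives.
t = n × t½ = 0.77042 × 12.34 ≈ 9.507 minutes.

9.51 minutes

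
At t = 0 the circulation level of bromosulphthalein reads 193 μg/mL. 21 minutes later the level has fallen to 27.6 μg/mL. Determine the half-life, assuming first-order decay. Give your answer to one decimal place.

7.5 minutes

A/A₀ = 27.6/193 ≈ 0.14301.
n = log₂(6.9928) ≈ 2.8059 half-lives elapsed in 21 minutes.
t½ = 21/2.8059 ≈ 7.4843 minutes.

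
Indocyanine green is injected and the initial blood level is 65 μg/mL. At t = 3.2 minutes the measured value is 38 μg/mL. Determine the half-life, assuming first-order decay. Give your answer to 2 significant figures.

A/A₀ = 38/65 ≈ 0.58462.
n = log₂(1.7105) ≈ 0.77444 half-lives elapsed in 3.2 minutes.
t½ = 3.2/0.77444 ≈ 4.132 minutes.

4.1 minutes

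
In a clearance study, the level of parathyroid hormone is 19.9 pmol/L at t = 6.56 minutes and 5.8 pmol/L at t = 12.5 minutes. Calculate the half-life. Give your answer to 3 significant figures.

3.34 minutes

Over Δt = 12.5 − 6.56 = 5.94 minutes, the level fell by a factor of 19.9/5.8 ≈ 3.431.
n = log₂(3.431) ≈ 1.7786 half-lives, so t½ = 5.94/1.7786 ≈ 3.3396 minutes.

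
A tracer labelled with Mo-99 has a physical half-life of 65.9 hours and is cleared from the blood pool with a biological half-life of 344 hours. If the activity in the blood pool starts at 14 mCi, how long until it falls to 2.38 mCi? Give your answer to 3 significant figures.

141 hours

1/t_eff = 1/t_phys + 1/t_biol = 1/65.9 + 1/344 = 0.018081 per hour.
t_eff = 65.9 × 344 / (65.9 + 344) ≈ 55.305 hours.
n = log₂(14/2.38) ≈ 2.5564; t = 2.5564 × 55.305 ≈ 141.38 hours.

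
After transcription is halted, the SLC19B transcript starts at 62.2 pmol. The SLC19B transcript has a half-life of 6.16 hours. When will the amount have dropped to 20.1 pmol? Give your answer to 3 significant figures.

Fraction remaining = 20.1/62.2 ≈ 0.32315.
n = log₂(62.2/20.1) = ln(3.0945)/ln 2 ≈ 1.6297 half-lives.
t = n × t½ = 1.6297 × 6.16 ≈ 10.039 hours.

10.0 hours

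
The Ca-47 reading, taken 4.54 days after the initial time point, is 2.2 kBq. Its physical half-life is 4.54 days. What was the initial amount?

Number of half-lives elapsed: n = 4.54/4.54 ≈ 1.
A₀ = A × 2^n = 2.2 × 2^1 = 2.2 × 2 ≈ 4.4 kBq.

4.4 kBq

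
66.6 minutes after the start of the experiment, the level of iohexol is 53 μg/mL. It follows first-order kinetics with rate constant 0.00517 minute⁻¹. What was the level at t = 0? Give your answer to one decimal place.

t½ = ln 2 / k = 0.69315 / 0.00517 ≈ 134.07 minutes.
Number of half-lives elapsed: n = 66.6/134.07 ≈ 0.49675.
A₀ = A × 2^n = 53 × 2^0.49675 = 53 × 1.411 ≈ 74.785 μg/mL.

74.8 μg/mL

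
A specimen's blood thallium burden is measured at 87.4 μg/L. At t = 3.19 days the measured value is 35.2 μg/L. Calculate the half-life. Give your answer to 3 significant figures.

A/A₀ = 35.2/87.4 ≈ 0.40275.
n = log₂(2.483) ≈ 1.3121 half-lives elapsed in 3.19 days.
t½ = 3.19/1.3121 ≈ 2.4313 days.

2.43 days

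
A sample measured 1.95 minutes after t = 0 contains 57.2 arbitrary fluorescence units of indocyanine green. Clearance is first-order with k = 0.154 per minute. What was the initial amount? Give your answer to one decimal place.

t½ = ln 2 / k = 0.69315 / 0.154 ≈ 4.501 minutes.
Number of half-lives elapsed: n = 1.95/4.501 ≈ 0.43324.
A₀ = A × 2^n = 57.2 × 2^0.43324 = 57.2 × 1.3503 ≈ 77.235 arbitrary fluorescence units.

77.2 arbitrary fluorescence units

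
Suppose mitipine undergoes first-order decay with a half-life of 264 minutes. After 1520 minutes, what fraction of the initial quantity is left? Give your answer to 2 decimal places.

0.02

n = 1520/264 ≈ 5.7576 half-lives.
Fraction remaining = (1/2)^5.7576 ≈ 0.018484.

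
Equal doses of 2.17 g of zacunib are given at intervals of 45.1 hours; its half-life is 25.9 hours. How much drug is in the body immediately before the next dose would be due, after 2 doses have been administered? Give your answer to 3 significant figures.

The 2 doses were given 90.2, 45.1 hours ago.
Total = 2.17·(1/2)^(90.2/25.9) + 2.17·(1/2)^(45.1/25.9)
      = 0.19413 + 0.64904 ≈ 0.84317 g.

0.843 g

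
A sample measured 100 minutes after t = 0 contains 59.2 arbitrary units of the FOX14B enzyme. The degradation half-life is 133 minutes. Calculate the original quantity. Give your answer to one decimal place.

99.7 arbitrary units

Number of half-lives elapsed: n = 100/133 ≈ 0.75188.
A₀ = A × 2^n = 59.2 × 2^0.75188 = 59.2 × 1.684 ≈ 99.692 arbitrary units.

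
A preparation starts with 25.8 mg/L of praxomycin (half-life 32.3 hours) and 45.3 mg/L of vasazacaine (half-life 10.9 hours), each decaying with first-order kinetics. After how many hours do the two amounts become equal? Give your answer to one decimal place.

Set 25.8·(1/2)^(t/32.3) = 45.3·(1/2)^(t/10.9).
Taking log₂: log₂(25.8/45.3) = t·(1/32.3 − 1/10.9).
log₂(0.56954) = -0.81214; 1/32.3 − 1/10.9 = -0.060783.
t = -0.81214 / -0.060783 ≈ 13.361 hours.

13.4 hours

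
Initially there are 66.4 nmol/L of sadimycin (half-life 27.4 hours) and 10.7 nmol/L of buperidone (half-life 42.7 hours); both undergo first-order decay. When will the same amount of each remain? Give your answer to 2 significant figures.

Set 66.4·(1/2)^(t/27.4) = 10.7·(1/2)^(t/42.7).
Taking log₂: log₂(66.4/10.7) = t·(1/27.4 − 1/42.7).
log₂(6.2056) = 2.6336; 1/27.4 − 1/42.7 = 0.013077.
t = 2.6336 / 0.013077 ≈ 201.39 hours.

200 hours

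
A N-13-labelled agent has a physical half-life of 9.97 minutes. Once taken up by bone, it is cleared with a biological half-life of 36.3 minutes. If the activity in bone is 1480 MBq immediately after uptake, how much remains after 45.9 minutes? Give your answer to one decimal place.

1/t_eff = 1/t_phys + 1/t_biol = 1/9.97 + 1/36.3 = 0.12785 per minute.
t_eff = 9.97 × 36.3 / (9.97 + 36.3) ≈ 7.8217 minutes.
Remaining = 1480 × (1/2)^(45.9/7.8217) = 1480 × (1/2)^5.8683 ≈ 25.336 MBq.

25.3 MBq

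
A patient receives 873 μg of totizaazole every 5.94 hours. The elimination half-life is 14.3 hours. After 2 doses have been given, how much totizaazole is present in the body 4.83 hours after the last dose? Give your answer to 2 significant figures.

1200 μg

The 2 doses were given 10.77, 4.83 hours ago.
Total = 873·(1/2)^(10.77/14.3) + 873·(1/2)^(4.83/14.3)
      = 517.96 + 690.78 ≈ 1208.7 μg.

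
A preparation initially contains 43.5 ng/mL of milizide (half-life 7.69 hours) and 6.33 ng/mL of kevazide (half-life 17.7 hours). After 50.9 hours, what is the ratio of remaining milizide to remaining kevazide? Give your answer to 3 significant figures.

milizide: 43.5 × (1/2)^(50.9/7.69) = 43.5 × (1/2)^6.619 ≈ 0.44256 ng/mL.
kevazide: 6.33 × (1/2)^(50.9/17.7) = 6.33 × (1/2)^2.8757 ≈ 0.86244 ng/mL.
Ratio ≈ 0.44256 / 0.86244 ≈ 0.51315.

0.513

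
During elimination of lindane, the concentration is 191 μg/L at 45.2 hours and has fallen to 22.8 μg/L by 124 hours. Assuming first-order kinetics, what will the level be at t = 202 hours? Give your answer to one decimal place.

2.8 μg/L

Over Δt = 124 − 45.2 = 78.8 hours, the level fell by a factor of 191/22.8 ≈ 8.3772.
n = log₂(8.3772) ≈ 3.0665 half-lives, so t½ = 78.8/3.0665 ≈ 25.697 hours.
From t = 124 to t = 202: 22.8 × (1/2)^((202−124)/25.697) ≈ 2.781 μg/L.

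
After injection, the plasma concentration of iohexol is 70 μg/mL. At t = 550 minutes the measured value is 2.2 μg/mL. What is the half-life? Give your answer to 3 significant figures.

110 minutes

A/A₀ = 2.2/70 ≈ 0.031429.
n = log₂(31.818) ≈ 4.9918 half-lives elapsed in 550 minutes.
t½ = 550/4.9918 ≈ 110.18 minutes.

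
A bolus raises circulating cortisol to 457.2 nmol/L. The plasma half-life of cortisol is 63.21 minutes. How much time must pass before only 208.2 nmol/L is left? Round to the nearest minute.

Fraction remaining = 208.2/457.2 ≈ 0.45538.
n = log₂(457.2/208.2) = ln(2.196)/ln 2 ≈ 1.1349 half-lives.
t = n × t½ = 1.1349 × 63.21 ≈ 71.734 minutes.

72 minutes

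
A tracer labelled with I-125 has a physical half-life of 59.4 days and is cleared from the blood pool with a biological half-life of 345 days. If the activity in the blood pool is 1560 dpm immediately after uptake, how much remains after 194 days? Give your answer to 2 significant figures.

1/t_eff = 1/t_phys + 1/t_biol = 1/59.4 + 1/345 = 0.019734 per day.
t_eff = 59.4 × 345 / (59.4 + 345) ≈ 50.675 days.
Remaining = 1560 × (1/2)^(194/50.675) = 1560 × (1/2)^3.8283 ≈ 109.82 dpm.

110 dpm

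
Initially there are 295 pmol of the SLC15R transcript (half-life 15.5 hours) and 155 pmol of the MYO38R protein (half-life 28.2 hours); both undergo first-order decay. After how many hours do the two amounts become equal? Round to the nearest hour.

32 hours

Set 295·(1/2)^(t/15.5) = 155·(1/2)^(t/28.2).
Taking log₂: log₂(295/155) = t·(1/15.5 − 1/28.2).
log₂(1.9032) = 0.92845; 1/15.5 − 1/28.2 = 0.029055.
t = 0.92845 / 0.029055 ≈ 31.955 hours.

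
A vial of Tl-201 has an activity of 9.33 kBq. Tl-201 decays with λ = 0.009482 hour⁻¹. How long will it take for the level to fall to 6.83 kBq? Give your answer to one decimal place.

32.9 hours

t½ = ln 2 / λ = 0.69315 / 0.009482 ≈ 73.101 hours.
Fraction remaining = 6.83/9.33 ≈ 0.73205.
n = log₂(9.33/6.83) = ln(1.366)/ln 2 ≈ 0.44999 half-lives.
t = n × t½ = 0.44999 × 73.101 ≈ 32.895 hours.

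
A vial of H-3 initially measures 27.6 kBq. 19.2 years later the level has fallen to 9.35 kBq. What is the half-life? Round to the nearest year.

12 years

A/A₀ = 9.35/27.6 ≈ 0.33877.
n = log₂(2.9519) ≈ 1.5616 half-lives elapsed in 19.2 years.
t½ = 19.2/1.5616 ≈ 12.295 years.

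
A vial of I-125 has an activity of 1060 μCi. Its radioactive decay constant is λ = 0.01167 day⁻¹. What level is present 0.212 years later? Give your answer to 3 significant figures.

t½ = ln 2 / λ = 0.69315 / 0.01167 ≈ 59.396 days.
Convert the elapsed time: 0.212 years = 77.38 days.
Number of half-lives: n = 77.38/59.396 ≈ 1.3028.
Remaining = 1060 × (1/2)^1.3028 = 1060 × 0.40534 ≈ 429.66 μCi.

430 μCi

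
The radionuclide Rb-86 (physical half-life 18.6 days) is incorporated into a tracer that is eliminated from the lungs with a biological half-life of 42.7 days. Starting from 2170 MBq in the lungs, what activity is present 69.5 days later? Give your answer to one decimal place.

1/t_eff = 1/t_phys + 1/t_biol = 1/18.6 + 1/42.7 = 0.077183 per day.
t_eff = 18.6 × 42.7 / (18.6 + 42.7) ≈ 12.956 days.
Remaining = 2170 × (1/2)^(69.5/12.956) = 2170 × (1/2)^5.3642 ≈ 52.684 MBq.

52.7 MBq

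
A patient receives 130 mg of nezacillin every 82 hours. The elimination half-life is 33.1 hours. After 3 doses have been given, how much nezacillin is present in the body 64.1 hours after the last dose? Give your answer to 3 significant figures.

41.2 mg

The 3 doses were given 228.1, 146.1, 64.1 hours ago.
Total = 130·(1/2)^(228.1/33.1) + 130·(1/2)^(146.1/33.1) + 130·(1/2)^(64.1/33.1)
      = 1.0952 + 6.0986 + 33.961 ≈ 41.155 mg.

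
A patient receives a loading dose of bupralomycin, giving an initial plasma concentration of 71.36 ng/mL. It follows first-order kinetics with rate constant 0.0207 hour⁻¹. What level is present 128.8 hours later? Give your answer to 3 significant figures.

4.96 ng/mL

t½ = ln 2 / λ = 0.69315 / 0.0207 ≈ 33.485 hours.
Number of half-lives: n = 128.8/33.485 ≈ 3.8465.
Remaining = 71.36 × (1/2)^3.8465 = 71.36 × 0.069519 ≈ 4.9609 ng/mL.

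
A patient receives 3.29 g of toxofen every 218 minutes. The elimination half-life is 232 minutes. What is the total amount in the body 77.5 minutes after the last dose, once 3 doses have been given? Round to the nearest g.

5 g

The 3 doses were given 513.5, 295.5, 77.5 minutes ago.
Total = 3.29·(1/2)^(513.5/232) + 3.29·(1/2)^(295.5/232) + 3.29·(1/2)^(77.5/232)
      = 0.70943 + 1.3607 + 2.61 ≈ 4.6801 g.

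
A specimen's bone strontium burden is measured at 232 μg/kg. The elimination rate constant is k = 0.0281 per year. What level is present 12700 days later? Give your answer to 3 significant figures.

87.3 μg/kg

t½ = ln 2 / k = 0.69315 / 0.0281 ≈ 24.667 years.
Convert the elapsed time: 12700 days = 34.7945 years.
Number of half-lives: n = 34.7945/24.667 ≈ 1.4106.
Remaining = 232 × (1/2)^1.4106 = 232 × 0.37617 ≈ 87.27 μg/kg.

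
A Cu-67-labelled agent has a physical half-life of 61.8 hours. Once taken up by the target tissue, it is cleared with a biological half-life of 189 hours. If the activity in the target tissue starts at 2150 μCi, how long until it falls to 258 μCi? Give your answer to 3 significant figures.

1/t_eff = 1/t_phys + 1/t_biol = 1/61.8 + 1/189 = 0.021472 per hour.
t_eff = 61.8 × 189 / (61.8 + 189) ≈ 46.572 hours.
n = log₂(2150/258) ≈ 3.0589; t = 3.0589 × 46.572 ≈ 142.46 hours.

142 hours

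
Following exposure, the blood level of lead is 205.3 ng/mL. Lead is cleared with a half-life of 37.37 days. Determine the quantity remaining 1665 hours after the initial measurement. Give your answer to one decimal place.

56.7 ng/mL

Convert the elapsed time: 1665 hours = 69.375 days.
Number of half-lives: n = 69.375/37.37 ≈ 1.8564.
Remaining = 205.3 × (1/2)^1.8564 = 205.3 × 0.27616 ≈ 56.695 ng/mL.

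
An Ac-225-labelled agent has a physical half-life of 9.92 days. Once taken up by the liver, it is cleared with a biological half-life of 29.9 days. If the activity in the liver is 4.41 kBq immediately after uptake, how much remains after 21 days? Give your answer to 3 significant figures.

1/t_eff = 1/t_phys + 1/t_biol = 1/9.92 + 1/29.9 = 0.13425 per day.
t_eff = 9.92 × 29.9 / (9.92 + 29.9) ≈ 7.4487 days.
Remaining = 4.41 × (1/2)^(21/7.4487) = 4.41 × (1/2)^2.8193 ≈ 0.62482 kBq.

0.625 kBq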